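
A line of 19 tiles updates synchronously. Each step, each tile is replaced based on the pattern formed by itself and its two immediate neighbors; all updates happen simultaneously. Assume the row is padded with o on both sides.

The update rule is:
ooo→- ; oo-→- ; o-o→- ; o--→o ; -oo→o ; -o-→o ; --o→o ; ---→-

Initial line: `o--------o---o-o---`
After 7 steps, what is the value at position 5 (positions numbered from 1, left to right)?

-

-o------ooo-oo-oo-o
-oo----oo---o--o--o
-o-o--oo-o-oooooooo
-o-oooo--o-o-------
-o-o---ooo-oo-----o
-o-oo-oo---o-o---oo
-o-o--o-o-oo-oo-oo-
position 5 holds -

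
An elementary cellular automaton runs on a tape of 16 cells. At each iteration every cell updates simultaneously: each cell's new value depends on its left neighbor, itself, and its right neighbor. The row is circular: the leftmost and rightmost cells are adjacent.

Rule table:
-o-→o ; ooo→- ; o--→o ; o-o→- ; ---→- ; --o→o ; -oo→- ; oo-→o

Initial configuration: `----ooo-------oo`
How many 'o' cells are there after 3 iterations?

o--o--oo-----o-o
oooooo-oo---oo--
-----o--oo-o-ooo
count of o: 7

7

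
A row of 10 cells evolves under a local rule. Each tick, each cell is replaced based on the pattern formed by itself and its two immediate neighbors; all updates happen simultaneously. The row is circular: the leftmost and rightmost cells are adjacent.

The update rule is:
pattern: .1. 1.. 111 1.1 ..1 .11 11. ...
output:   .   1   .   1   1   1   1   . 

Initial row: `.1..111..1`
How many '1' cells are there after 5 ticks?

4

1.111.111.
.11.111.11
11111.1111
....111...
...11.11..
count of 1: 4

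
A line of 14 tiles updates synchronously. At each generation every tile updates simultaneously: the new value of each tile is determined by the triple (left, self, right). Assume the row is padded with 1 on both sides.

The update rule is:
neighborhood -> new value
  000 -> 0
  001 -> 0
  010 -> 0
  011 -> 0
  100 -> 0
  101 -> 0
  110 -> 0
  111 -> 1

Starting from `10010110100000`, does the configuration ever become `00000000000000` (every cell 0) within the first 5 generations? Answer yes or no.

yes

generation 1: 00000000000000
all cells are 0 at generation 1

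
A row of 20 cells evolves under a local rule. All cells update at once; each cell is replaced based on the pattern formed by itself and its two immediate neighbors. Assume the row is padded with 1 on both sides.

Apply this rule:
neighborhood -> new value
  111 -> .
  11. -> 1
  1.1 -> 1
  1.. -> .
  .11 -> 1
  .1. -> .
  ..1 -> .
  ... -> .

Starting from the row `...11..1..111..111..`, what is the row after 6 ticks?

tick 1: ...11.....1.1..1.1..
tick 2: ...11......1....1...
tick 3: ...11...............
tick 4: ...11...............  (fixed point — unchanged through tick 6)

...11...............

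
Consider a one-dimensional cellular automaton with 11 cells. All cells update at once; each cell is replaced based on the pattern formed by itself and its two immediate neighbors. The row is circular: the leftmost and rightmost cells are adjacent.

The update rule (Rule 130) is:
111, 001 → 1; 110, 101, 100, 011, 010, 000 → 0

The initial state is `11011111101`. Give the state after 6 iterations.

00000010001

10001111000
00010110001
00100000010
01000000100
10000001000
00000010001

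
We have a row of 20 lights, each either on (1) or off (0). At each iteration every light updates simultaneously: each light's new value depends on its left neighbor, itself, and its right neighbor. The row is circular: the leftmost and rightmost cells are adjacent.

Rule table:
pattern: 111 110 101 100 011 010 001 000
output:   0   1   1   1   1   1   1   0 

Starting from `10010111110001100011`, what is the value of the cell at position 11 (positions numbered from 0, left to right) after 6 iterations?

11111100011011110110
10000110111110011111
11001111100011110000
11111000110110011001
00001101111111111111
10011111000000000001
position 11 holds 0

0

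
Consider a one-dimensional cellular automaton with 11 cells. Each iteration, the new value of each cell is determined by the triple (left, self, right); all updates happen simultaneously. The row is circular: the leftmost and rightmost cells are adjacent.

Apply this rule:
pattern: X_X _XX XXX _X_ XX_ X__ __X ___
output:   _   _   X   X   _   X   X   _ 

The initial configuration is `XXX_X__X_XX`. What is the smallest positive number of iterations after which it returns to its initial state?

XX__XXXX__X
X_XX_XX_XX_
X__________
XX________X
X_X______X_
X_XX____XX_
X___X__X___
XX_XXXXXX_X
X___XXXX___
XX_X_XX_X_X
X__X____X__
XXXXX__XXXX
XXXX_XX_XXX
XXX______XX
XX_X____X_X
X__XX__XX__
XXX__XX__XX
XX_XX__XX_X
X____XX____
XX__X__X__X
X_XXXXXXXX_
X__XXXXXX__
XXX_XXXX_XX
XX___XX___X
X_X_X__X_X_
X_X_XXXX_X_
X_X__XX__X_
X_XXX__XXX_
X__X_XX_X__
XXXX____XXX
XXX_X__X_XX

31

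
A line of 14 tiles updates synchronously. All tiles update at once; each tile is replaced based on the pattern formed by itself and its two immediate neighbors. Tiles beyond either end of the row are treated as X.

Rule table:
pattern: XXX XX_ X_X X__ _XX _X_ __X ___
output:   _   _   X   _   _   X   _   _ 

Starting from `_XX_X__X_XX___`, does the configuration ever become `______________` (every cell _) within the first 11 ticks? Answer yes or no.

X__XX__XX_____
______________
all cells are _ at tick 2

yes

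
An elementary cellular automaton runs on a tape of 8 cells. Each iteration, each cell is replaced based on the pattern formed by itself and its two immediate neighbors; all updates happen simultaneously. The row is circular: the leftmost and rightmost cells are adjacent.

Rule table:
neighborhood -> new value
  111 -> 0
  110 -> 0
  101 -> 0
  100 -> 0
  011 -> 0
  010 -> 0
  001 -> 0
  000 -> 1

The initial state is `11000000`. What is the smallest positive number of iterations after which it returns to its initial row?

2

00011110
11000000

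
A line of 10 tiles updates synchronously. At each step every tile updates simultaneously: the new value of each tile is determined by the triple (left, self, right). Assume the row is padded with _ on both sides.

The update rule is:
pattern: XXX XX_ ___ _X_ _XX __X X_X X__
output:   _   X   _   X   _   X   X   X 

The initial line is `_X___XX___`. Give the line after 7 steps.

XXX_X_XX__
__XXXX_XX_
_X___XX_XX
XXX_X_XX_X
__XXXX_XXX
_X___XX__X
XXX_X_XXXX

XXX_X_XXXX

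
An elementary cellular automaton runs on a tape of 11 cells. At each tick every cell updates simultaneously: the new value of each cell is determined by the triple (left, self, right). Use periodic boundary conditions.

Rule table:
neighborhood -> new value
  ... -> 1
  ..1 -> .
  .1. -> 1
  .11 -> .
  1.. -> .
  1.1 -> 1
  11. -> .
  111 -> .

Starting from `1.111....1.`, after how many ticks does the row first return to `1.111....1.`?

33

11....11.11
...11...1..
11....1.1.1
...11.1111.
11...1.....
...1.1.111.
11.1111....
..1.....11.
1.1.111....
1111....11.
.....11...1
.111....1.1
1....11.111
..11...1...
1....1.1.11
..11.1111..
1...1.....1
..1.1.111..
1.1111....1
.1.....11..
.1.111....1
111....11.1
....11...1.
111....1.1.
....11.1111
.11...1....
....1.1.111
.11.1111...
...1.....11
.1.1.111...
.1111....11
1.....11...
1.111....1.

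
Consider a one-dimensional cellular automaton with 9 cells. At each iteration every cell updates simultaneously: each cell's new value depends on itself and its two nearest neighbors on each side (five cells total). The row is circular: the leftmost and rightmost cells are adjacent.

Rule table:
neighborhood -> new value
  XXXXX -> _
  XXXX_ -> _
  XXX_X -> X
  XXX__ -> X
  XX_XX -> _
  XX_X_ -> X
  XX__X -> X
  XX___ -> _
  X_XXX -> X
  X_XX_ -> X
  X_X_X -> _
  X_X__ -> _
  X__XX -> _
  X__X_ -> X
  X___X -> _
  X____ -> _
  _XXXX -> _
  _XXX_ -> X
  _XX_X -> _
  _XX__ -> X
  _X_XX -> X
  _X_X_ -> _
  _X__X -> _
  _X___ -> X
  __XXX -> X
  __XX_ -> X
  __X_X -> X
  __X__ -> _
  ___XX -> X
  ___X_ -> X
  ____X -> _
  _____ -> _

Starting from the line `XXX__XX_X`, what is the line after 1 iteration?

__XX_X__X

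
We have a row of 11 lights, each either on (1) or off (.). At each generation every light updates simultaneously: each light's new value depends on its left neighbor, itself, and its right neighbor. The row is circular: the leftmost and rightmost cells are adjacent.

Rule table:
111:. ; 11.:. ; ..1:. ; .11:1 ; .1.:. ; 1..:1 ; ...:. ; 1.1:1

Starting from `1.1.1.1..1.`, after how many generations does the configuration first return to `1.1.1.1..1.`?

11

.1.1.1.1..1
1.1.1.1.1..
.1.1.1.1.1.
..1.1.1.1.1
1..1.1.1.1.
.1..1.1.1.1
1.1..1.1.1.
.1.1..1.1.1
1.1.1..1.1.
.1.1.1..1.1
1.1.1.1..1.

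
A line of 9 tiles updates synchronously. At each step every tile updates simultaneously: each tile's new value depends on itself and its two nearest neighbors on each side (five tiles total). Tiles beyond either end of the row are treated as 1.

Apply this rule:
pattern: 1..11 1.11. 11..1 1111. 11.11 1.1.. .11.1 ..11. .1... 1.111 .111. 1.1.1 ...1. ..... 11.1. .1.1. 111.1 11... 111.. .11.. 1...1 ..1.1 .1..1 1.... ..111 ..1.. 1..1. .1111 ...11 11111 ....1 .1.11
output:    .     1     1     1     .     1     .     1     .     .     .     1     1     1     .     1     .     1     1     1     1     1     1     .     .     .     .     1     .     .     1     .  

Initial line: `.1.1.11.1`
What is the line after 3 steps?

1.111111.

.111.1...
.....1.1.
1.111111.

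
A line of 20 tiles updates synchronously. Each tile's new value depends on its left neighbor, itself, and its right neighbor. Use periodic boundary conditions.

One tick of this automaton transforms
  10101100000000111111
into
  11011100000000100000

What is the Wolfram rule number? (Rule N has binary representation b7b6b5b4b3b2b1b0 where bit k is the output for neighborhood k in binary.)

position 15: 111 → 0  (bit 7 = 0)
position 0: 110 → 1  (bit 6 = 1)
position 1: 101 → 1  (bit 5 = 1)
position 6: 100 → 0  (bit 4 = 0)
position 4: 011 → 1  (bit 3 = 1)
position 2: 010 → 0  (bit 2 = 0)
position 13: 001 → 0  (bit 1 = 0)
position 7: 000 → 0  (bit 0 = 0)
bits b7..b0 = 01101000 = 104

104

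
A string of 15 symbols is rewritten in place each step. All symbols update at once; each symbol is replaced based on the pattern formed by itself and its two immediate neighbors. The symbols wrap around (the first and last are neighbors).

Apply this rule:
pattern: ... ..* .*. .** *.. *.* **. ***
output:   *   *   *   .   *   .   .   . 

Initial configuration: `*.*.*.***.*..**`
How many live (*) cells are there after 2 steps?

11

..*.*.....***..
***.******...**
count of *: 11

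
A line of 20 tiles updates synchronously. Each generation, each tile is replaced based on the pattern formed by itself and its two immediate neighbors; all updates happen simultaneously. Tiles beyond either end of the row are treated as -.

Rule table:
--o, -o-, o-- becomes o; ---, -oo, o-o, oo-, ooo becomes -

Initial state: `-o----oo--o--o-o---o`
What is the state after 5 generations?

ooo--o--oooooo-oo-oo
---ooooo------------
--o-----o-----------
-ooo---ooo----------
o---o-o---o---------

o---o-o---o---------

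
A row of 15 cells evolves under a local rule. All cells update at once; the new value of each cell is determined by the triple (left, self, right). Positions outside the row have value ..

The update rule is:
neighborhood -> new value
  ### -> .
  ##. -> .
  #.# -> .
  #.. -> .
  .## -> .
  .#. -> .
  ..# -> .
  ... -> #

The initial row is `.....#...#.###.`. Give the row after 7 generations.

####...#.......
.....#...######
####...#.......  (repeats generation 1; period 2)
generation 7: ####...#.......

####...#.......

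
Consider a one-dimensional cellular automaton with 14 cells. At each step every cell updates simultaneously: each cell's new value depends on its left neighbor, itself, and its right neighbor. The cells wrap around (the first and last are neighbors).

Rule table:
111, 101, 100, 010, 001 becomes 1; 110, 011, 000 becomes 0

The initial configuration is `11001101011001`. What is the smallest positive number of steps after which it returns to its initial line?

10110011100110
11001101011001

2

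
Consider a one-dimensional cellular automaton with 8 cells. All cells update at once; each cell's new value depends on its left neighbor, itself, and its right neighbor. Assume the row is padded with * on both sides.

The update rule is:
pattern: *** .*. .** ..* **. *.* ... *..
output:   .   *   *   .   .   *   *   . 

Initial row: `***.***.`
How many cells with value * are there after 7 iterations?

5

...**..*
.*.*...*
****.*.*
....****
.**.*...
**.**.*.
..**.***
count of *: 5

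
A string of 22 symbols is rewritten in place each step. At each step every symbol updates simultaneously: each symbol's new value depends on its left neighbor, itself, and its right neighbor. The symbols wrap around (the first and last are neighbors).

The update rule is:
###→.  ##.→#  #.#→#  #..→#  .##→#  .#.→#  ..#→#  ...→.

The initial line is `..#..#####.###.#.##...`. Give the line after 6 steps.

#######..####.##...##.

step 1: .#####...###.#######..
step 2: ##...##.##.###.....##.
step 3: ###.########.##...####
step 4: ..###......#####.##...
step 5: .##.##....##...#####..
step 6: #######..####.##...##.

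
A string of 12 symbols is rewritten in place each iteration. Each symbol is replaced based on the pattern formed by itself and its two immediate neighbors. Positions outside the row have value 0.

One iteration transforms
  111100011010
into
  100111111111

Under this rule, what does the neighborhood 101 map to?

1

At position 9 the neighborhood is 101; the next row has 1 there.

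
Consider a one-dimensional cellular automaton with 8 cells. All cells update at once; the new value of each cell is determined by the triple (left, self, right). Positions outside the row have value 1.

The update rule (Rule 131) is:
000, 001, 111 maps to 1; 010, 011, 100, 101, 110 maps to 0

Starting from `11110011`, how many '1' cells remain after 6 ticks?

3

11100101
11001000
10010011
00100101
01001000
00010011
count of 1: 3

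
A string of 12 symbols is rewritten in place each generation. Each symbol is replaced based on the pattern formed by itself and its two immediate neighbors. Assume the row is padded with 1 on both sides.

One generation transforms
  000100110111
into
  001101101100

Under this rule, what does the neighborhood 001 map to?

1

At position 2 the neighborhood is 001; the next row has 1 there.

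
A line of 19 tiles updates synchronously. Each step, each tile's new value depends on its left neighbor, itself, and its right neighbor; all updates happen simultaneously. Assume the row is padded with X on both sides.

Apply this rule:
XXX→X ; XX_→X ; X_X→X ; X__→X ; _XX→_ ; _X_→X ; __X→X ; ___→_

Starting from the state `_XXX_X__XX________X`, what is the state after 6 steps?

XXXXXX_XXXXXX_XXXXX

step 1: X_XXXXXX_XX______X_
step 2: XX_XXXXXX_XX____XXX
step 3: XXX_XXXXXX_XX__X_XX
step 4: XXXX_XXXXXX_XXXXX_X
step 5: XXXXX_XXXXXX_XXXXX_
step 6: XXXXXX_XXXXXX_XXXXX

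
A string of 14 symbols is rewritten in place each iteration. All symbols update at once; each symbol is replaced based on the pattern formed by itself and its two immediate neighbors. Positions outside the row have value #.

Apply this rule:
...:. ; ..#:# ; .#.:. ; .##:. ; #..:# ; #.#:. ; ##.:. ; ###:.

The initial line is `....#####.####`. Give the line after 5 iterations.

.#.#...#..#.##

#..#..........
.##.#........#
.....#......#.
#...#.#....#..
.#.#...#..#.##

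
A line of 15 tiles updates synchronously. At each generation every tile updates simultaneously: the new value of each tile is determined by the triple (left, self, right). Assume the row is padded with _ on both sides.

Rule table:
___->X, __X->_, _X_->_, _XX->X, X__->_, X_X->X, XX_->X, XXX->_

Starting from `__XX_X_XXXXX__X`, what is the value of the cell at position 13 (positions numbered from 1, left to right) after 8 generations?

X_XXX_XX___X___
_XX_XXXX_X___XX
_XXXX__XX__X_XX
_X__X__XX___XXX
_______XX_X_X_X
XXXXXX_XXX_X_X_
X____XXX_XX_X__
__XX_X_XXXXX__X
position 13 holds _

_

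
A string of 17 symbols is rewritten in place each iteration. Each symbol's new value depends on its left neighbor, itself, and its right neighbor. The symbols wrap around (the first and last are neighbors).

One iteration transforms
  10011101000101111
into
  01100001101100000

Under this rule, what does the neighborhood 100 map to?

At position 1 the neighborhood is 100; the next row has 1 there.

1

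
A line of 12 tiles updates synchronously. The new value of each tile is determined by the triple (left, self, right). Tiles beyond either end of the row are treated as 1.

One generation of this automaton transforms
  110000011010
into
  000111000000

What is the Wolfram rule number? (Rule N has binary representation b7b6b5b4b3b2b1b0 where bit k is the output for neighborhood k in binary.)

position 0: 111 → 0  (bit 7 = 0)
position 1: 110 → 0  (bit 6 = 0)
position 9: 101 → 0  (bit 5 = 0)
position 2: 100 → 0  (bit 4 = 0)
position 7: 011 → 0  (bit 3 = 0)
position 10: 010 → 0  (bit 2 = 0)
position 6: 001 → 0  (bit 1 = 0)
position 3: 000 → 1  (bit 0 = 1)
bits b7..b0 = 00000001 = 1

1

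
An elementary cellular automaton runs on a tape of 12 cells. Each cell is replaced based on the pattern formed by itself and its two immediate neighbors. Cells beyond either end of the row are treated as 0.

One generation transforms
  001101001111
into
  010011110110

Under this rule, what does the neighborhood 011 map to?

0

At position 2 the neighborhood is 011; the next row has 0 there.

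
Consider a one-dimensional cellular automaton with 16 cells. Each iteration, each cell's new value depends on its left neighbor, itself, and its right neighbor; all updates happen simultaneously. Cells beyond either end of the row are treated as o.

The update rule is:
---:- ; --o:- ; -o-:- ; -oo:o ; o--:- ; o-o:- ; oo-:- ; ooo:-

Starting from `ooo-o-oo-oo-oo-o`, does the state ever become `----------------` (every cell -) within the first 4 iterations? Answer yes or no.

no

------o--o--o--o
---------------o
---------------o  (fixed point — unchanged through iteration 4)
iteration 4 is ---------------o, still not uniform -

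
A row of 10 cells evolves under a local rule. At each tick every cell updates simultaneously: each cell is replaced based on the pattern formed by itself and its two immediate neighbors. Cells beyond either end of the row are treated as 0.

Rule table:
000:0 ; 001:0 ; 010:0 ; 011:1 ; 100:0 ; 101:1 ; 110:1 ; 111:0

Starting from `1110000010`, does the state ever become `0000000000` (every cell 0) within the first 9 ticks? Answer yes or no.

1010000000
0100000000
0000000000
all cells are 0 at tick 3

yes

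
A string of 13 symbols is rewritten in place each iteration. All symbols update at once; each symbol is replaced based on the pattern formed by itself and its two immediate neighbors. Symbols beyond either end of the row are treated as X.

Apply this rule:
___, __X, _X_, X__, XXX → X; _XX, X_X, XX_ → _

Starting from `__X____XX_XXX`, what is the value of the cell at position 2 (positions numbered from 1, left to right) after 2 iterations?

X

XXXXXXX____XX
XXXXXX_XXXX_X
position 2 holds X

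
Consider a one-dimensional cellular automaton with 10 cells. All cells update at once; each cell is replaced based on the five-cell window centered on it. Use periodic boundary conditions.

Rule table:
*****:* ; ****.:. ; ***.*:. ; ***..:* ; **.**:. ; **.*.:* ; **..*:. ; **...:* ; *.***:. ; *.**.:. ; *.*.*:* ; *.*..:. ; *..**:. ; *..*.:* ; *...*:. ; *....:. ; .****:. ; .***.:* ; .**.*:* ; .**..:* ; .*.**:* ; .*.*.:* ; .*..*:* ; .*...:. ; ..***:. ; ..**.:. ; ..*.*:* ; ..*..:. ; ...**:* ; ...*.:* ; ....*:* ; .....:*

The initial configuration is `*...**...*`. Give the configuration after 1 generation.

**.*.**.*.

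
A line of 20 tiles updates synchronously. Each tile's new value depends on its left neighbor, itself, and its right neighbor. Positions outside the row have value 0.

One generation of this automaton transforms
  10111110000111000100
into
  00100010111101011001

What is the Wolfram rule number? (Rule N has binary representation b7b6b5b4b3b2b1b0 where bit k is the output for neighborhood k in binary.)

75

position 3: 111 → 0  (bit 7 = 0)
position 6: 110 → 1  (bit 6 = 1)
position 1: 101 → 0  (bit 5 = 0)
position 7: 100 → 0  (bit 4 = 0)
position 2: 011 → 1  (bit 3 = 1)
position 0: 010 → 0  (bit 2 = 0)
position 10: 001 → 1  (bit 1 = 1)
position 8: 000 → 1  (bit 0 = 1)
bits b7..b0 = 01001011 = 75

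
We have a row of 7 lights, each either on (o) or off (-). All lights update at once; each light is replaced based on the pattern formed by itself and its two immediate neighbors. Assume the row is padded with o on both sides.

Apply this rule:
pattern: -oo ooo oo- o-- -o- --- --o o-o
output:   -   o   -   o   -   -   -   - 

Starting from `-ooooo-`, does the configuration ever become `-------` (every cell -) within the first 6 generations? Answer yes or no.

--ooo--
o--o-o-
-o-----
--o----
o--o---
-o--o--
generation 6 is -o--o--, still not uniform -

no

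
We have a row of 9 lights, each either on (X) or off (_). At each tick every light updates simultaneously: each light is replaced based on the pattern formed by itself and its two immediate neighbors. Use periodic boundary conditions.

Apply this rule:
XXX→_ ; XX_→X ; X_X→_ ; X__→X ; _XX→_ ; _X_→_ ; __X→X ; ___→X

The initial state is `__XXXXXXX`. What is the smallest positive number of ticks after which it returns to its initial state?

XX______X
_XXXXXXX_
X______XX
XXXXXXX__
______XXX
XXXXXX__X
_____XXX_
XXXXX__XX
____XXX__
XXXX__XXX
___XXX___
XXX__XXXX
__XXX____
XX__XXXXX
_XXX_____
X__XXXXXX
XXX______
__XXXXXXX

18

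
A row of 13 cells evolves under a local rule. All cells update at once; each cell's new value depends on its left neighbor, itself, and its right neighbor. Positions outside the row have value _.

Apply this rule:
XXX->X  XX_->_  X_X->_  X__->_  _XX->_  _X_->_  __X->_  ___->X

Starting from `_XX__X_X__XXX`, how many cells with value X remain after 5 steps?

9

___________X_
XXXXXXXXXX___
_XXXXXXXX__XX
__XXXXXX_____
X__XXXX__XXXX
count of X: 9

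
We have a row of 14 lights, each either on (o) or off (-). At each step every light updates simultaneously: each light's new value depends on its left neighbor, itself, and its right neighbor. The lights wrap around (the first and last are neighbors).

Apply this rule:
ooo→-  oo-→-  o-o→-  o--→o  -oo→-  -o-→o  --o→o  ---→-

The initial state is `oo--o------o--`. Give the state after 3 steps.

--oooo----oooo
oo----o--o----
--o--oooooo--o

--o--oooooo--o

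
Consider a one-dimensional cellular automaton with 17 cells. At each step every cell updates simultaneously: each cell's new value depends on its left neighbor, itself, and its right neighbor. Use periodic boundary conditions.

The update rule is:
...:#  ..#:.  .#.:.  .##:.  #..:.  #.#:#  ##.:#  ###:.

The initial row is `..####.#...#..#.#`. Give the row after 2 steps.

####..#....###...

.....##..#.....#.
####..#....###...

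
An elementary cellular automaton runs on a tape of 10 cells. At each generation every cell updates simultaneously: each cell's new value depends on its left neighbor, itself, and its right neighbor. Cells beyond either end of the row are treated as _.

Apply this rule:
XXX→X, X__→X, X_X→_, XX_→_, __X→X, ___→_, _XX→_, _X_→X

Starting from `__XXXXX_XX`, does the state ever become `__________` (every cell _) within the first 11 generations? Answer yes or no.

generation 1: _X_XXX____
generation 2: XX__X_X___
generation 3: __XXX_XX__
generation 4: _X_X____X_
generation 5: XX_XX__XXX
generation 6: _____XX_X_
generation 7: ____X___XX
generation 8: ___XXX_X__
generation 9: __X_X__XX_
generation 10: _XX_XXX__X
generation 11: X____X_XXX
generation 11 is X____X_XXX, still not uniform _

no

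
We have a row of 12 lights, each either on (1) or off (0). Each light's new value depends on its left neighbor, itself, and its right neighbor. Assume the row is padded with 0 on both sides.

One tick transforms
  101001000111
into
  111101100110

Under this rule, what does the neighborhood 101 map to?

At position 1 the neighborhood is 101; the next row has 1 there.

1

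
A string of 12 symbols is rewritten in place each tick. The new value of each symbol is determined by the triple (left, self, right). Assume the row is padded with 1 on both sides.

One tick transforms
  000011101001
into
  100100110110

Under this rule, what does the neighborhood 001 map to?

At position 3 the neighborhood is 001; the next row has 1 there.

1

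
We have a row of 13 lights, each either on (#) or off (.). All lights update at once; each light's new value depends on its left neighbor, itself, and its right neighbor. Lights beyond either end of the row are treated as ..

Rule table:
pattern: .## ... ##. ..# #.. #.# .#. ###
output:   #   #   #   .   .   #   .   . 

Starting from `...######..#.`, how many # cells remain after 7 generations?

5

##.#....#....
###..##...###
#.#..##.#.#.#
.#...###.#.#.
...#.#.##.#..
##..#.####..#
##...##..#...
count of #: 5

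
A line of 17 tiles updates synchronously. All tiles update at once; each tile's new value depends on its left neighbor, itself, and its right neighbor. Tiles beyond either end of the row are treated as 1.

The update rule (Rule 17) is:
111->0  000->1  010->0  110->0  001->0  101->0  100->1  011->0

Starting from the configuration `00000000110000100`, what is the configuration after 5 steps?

11111110001110010
00000001100001000
11111100011100110
00000011000010000
11111000111001110

11111000111001110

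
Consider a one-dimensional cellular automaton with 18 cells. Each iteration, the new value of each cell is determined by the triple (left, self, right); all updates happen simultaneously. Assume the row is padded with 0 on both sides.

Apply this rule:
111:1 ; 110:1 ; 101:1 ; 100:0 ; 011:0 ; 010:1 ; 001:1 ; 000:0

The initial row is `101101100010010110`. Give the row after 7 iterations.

110110100110111010
011011101011011110
101101111101101110
110110111110110110
011011011111011010
101101101111101110
110110110111110110

110110110111110110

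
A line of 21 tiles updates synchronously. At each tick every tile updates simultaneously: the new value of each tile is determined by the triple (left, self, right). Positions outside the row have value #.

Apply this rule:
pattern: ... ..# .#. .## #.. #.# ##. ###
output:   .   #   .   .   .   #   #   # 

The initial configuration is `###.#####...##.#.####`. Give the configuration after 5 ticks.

########.###.#.#.##.#

####.####..#.##.#.###
#####.###.#.#.##.#.##
######.###.#.#.##.#.#
#######.###.#.#.##.#.
########.###.#.#.##.#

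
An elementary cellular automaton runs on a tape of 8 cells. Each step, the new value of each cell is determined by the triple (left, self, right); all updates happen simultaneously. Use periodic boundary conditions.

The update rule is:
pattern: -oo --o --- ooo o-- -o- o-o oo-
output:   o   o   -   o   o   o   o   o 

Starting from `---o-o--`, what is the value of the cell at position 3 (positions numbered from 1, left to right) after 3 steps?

o

--ooooo-
-ooooooo
oooooooo
position 3 holds o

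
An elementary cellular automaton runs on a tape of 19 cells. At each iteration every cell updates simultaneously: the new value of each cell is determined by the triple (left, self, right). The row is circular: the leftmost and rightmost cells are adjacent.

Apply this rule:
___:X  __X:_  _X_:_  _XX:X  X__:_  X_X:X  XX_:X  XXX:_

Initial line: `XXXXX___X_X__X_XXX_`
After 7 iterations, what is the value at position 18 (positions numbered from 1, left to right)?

_

X___X_X__X____XX_XX
X_X__X_____XX_XXXX_
_X_____XXX_XXXX__XX
X__XXX_X_XXX__X__XX
X__X_XX_XX_X_____X_
____XXXXXXX__XXX__X
_XX_X_____X__X_X___
position 18 holds _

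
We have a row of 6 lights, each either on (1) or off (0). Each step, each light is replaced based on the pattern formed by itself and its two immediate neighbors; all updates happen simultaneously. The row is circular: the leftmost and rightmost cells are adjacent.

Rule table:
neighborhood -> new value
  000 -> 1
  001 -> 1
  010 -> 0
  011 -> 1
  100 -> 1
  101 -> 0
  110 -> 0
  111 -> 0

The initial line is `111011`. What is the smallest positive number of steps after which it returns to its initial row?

000010
111101
000001
111110
100000
011111
010000
101111
001000
110111
000100
111011

12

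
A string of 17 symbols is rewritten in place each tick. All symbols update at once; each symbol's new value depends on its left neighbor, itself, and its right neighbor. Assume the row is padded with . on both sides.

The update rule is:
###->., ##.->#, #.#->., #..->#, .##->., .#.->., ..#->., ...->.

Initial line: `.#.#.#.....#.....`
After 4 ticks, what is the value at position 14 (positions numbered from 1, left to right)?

......#.....#....
.......#.....#...
........#.....#..
.........#.....#.
position 14 holds .

.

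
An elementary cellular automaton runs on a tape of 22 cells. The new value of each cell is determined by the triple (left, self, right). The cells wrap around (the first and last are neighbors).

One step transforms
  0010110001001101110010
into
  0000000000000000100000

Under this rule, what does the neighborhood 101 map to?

At position 3 the neighborhood is 101; the next row has 0 there.

0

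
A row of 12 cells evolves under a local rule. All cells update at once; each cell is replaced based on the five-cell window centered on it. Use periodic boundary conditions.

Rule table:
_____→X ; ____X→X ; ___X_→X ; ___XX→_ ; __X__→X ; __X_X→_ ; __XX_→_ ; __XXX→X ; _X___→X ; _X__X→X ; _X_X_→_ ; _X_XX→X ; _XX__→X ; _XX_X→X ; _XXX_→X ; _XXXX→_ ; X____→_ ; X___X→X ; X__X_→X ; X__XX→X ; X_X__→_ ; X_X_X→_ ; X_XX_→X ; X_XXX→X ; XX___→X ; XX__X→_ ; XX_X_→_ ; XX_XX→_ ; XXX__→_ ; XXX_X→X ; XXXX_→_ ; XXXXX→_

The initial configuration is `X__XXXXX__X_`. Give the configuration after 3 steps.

step 1: _XXX_____X__
step 2: _XX_X_XXXXXX
step 3: _XX__XX____X

_XX__XX____X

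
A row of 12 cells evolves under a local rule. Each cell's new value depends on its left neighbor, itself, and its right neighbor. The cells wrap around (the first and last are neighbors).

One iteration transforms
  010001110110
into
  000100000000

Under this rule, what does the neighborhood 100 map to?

At position 2 the neighborhood is 100; the next row has 0 there.

0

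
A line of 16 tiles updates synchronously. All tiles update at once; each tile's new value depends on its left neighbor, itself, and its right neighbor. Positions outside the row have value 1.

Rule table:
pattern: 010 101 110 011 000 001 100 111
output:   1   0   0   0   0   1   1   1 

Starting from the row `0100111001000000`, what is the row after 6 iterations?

1111101110110101

iteration 1: 0111010111100001
iteration 2: 0010010011010010
iteration 3: 1111111100011110
iteration 4: 1111111010101100
iteration 5: 1111110010100011
iteration 6: 1111101110110101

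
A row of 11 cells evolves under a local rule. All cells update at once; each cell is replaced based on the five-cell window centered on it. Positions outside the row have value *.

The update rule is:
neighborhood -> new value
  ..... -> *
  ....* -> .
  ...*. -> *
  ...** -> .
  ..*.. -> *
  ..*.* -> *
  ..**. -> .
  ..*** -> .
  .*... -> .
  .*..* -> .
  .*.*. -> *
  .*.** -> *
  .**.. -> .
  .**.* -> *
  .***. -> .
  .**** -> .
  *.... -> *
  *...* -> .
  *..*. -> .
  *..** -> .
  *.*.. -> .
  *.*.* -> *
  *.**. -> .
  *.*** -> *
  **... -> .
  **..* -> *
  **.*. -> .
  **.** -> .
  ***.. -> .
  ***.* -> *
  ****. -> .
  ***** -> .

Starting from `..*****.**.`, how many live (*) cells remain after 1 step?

*.....*..*.
count of *: 3

3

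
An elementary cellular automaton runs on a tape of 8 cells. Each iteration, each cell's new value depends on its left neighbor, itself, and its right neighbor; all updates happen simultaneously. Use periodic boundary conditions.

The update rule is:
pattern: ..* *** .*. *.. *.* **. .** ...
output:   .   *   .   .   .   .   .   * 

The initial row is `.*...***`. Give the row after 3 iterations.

iteration 1: ...*..*.
iteration 2: **......
iteration 3: ...****.

...****.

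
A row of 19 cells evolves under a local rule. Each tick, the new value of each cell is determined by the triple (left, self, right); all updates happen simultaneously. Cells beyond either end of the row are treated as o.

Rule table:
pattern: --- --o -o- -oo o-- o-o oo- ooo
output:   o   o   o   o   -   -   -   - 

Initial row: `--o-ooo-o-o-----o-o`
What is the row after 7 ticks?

-o-o-o-oo-o---o-o-o

-oo-o---o-o-ooooo-o
-o--o-ooo-o-o-----o
-o-oo-o---o-o-ooooo
-o-o--o-ooo-o-o----
-o-o-oo-o---o-o-ooo
-o-o-o--o-ooo-o-o--
-o-o-o-oo-o---o-o-o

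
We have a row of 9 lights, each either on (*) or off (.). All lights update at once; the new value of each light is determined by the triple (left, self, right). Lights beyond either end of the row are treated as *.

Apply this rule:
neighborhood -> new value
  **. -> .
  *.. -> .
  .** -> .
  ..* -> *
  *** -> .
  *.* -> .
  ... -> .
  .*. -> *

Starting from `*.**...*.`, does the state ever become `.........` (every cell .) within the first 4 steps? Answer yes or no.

......**.
.....*...
....**..*
...*...*.
step 4 is ...*...*., still not uniform .

no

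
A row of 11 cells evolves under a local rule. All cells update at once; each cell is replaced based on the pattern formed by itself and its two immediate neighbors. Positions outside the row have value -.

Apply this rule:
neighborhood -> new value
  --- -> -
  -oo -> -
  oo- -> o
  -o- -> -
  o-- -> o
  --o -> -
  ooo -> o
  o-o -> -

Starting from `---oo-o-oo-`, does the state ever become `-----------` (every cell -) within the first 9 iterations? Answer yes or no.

iteration 1: ----o----oo
iteration 2: -----o----o
iteration 3: ------o----
iteration 4: -------o---
iteration 5: --------o--
iteration 6: ---------o-
iteration 7: ----------o
iteration 8: -----------
all cells are - at iteration 8

yes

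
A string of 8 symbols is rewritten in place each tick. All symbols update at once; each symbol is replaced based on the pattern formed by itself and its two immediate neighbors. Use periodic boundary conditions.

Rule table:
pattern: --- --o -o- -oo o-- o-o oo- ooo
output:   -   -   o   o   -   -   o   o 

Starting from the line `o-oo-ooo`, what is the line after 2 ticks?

tick 1: o-oo-ooo  (fixed point — unchanged through tick 2)

o-oo-ooo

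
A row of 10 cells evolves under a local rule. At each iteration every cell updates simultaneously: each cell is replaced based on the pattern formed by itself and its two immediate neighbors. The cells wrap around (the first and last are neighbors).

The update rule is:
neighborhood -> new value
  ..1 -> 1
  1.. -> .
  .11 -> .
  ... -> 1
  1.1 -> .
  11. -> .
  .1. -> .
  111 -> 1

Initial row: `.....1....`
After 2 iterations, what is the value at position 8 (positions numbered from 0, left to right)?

iteration 1: 11111..111
iteration 2: 1111..1.11
position 8 holds 1

1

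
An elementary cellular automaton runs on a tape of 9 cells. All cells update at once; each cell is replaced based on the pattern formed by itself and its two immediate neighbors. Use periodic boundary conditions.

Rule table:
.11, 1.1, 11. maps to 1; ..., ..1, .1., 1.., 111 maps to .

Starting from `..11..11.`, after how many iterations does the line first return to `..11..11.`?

1

iteration 1: ..11..11.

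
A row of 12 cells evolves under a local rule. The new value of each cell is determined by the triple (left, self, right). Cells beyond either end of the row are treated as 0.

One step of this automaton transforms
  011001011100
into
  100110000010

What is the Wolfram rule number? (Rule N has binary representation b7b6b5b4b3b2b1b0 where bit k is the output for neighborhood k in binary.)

position 8: 111 → 0  (bit 7 = 0)
position 2: 110 → 0  (bit 6 = 0)
position 6: 101 → 0  (bit 5 = 0)
position 3: 100 → 1  (bit 4 = 1)
position 1: 011 → 0  (bit 3 = 0)
position 5: 010 → 0  (bit 2 = 0)
position 0: 001 → 1  (bit 1 = 1)
position 11: 000 → 0  (bit 0 = 0)
bits b7..b0 = 00010010 = 18

18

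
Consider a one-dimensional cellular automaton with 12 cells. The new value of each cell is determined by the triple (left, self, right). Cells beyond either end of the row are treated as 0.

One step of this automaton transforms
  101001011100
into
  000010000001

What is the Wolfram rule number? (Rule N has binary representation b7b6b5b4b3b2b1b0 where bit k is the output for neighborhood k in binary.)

position 8: 111 → 0  (bit 7 = 0)
position 9: 110 → 0  (bit 6 = 0)
position 1: 101 → 0  (bit 5 = 0)
position 3: 100 → 0  (bit 4 = 0)
position 7: 011 → 0  (bit 3 = 0)
position 0: 010 → 0  (bit 2 = 0)
position 4: 001 → 1  (bit 1 = 1)
position 11: 000 → 1  (bit 0 = 1)
bits b7..b0 = 00000011 = 3

3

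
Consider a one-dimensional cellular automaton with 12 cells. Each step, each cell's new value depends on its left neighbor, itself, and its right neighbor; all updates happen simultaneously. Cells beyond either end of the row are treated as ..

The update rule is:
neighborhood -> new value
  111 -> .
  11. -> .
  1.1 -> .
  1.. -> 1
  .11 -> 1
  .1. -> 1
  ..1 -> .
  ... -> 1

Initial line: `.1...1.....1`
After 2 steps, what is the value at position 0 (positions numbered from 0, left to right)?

.

.111.11111.1
.1...1.....1
position 0 holds .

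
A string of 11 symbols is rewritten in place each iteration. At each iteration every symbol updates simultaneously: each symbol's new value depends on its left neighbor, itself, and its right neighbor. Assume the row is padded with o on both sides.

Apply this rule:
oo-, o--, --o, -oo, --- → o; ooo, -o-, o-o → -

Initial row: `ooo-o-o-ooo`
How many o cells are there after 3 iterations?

4

iteration 1: --o-----o--
iteration 2: oo-ooooo-oo
iteration 3: -o-o---o-o-
count of o: 4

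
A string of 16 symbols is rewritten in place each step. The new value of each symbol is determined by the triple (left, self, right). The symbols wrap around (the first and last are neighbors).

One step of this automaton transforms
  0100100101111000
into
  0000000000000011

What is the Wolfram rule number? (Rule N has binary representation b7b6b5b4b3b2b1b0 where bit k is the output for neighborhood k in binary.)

1

position 10: 111 → 0  (bit 7 = 0)
position 12: 110 → 0  (bit 6 = 0)
position 8: 101 → 0  (bit 5 = 0)
position 2: 100 → 0  (bit 4 = 0)
position 9: 011 → 0  (bit 3 = 0)
position 1: 010 → 0  (bit 2 = 0)
position 0: 001 → 0  (bit 1 = 0)
position 14: 000 → 1  (bit 0 = 1)
bits b7..b0 = 00000001 = 1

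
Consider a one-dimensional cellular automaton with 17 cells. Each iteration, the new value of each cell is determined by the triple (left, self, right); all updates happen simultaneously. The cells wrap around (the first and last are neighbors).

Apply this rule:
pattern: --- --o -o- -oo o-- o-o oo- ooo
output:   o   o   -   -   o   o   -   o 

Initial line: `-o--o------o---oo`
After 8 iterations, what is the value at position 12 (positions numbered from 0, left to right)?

-

iteration 1: o-oo-oooooo-ooo--
iteration 2: -o--o-oooo-o-o-oo
iteration 3: o-oo-o-oo-o-o-o--
iteration 4: -o--o-o--o-o-o-oo
iteration 5: o-oo-o-oo-o-o-o--  (repeats iteration 3; period 2)
iteration 8: -o--o-o--o-o-o-oo
position 12 holds -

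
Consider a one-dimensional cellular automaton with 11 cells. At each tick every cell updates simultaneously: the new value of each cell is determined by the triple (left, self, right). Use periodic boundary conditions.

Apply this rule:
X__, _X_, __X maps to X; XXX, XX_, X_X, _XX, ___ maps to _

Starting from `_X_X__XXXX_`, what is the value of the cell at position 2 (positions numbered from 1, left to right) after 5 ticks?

XX_XXX____X
______X__X_
_____XXXXXX
X___X______
XX_XXX____X
position 2 holds X

X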